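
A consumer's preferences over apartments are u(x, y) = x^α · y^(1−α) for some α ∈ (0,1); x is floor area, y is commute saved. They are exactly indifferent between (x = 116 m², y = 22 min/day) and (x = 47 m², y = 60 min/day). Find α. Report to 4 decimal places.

The Cobb–Douglas utilities coincide, so 116^α·22^(1−α) = 47^α·60^(1−α).
Rearrange to (116/47)^α = (60/22)^(1−α) and take logs: α·0.9034426 = (1−α)·1.0033021.
With A = 0.9034426 and B = 1.0033021: α·A = (1−α)·B, so α = B/(A+B) = 1.0033021/1.9067447 ≈ 0.5262.

α ≈ 0.5262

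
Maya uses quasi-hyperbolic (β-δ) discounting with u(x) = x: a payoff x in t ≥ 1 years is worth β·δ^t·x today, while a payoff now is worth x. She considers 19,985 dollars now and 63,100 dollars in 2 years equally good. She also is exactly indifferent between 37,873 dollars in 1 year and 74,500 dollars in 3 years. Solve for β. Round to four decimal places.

Both payoffs in the second observation are in the future, so β drops out: δ^1·37873 = δ^3·74500 ⇒ δ^2 = 37873/74500 = 0.50836, so δ = 0.71300.
Now use the now-vs-future pair: 19985 = β·δ^2·63100 gives β = 19985/(0.50836·63100) ≈ 0.6230.

β ≈ 0.6230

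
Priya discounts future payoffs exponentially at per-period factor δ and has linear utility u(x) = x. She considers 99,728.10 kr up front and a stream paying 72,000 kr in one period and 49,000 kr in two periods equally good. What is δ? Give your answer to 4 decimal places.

Present value of the stream is 72000·δ + 49000·δ². Indifference gives 72000δ + 49000δ² = 99728.10.
That is, 49000δ² + 72000δ − 99728.10 = 0, a quadratic in δ.
The positive root is δ = [−72000 + √(72000² + 4·49000·99728.10)] / (2·49000) = (−72000 + 157260.000)/98000 ≈ 0.8700.

δ ≈ 0.8700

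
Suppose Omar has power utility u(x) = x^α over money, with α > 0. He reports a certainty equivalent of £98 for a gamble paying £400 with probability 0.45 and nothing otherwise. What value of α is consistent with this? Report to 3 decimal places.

Since u(0) = 0, the lottery's EU is 0.45·400^α.
Equating: 98^α = 0.45·400^α, i.e. 0.2450^α = 0.45.
α = ln(0.45) / ln(98/400) = -0.798508/-1.406497 ≈ 0.568.

α ≈ 0.568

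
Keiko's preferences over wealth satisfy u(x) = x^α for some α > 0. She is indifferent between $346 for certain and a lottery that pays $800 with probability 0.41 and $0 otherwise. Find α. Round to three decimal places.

EU(lottery) = 0.41·800^α + 0.59·0 = 0.41·800^α.
Setting u(346) equal to that: 346^α = 0.41·800^α ⇒ (346/800)^α = 0.41.
Take logs: α = ln 0.41 / ln(346/800) ≈ 1.06374.

α ≈ 1.064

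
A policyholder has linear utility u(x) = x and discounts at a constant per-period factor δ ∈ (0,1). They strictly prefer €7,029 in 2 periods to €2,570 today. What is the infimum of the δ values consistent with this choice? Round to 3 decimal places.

Comparing present values: 2570 < δ^2·7029.
Hence δ^2 > 2570/7029 = 0.36563, and x ↦ x^(1/2) is increasing on (0,∞).
δ > 0.36563^(1/2) = 0.605.

δ > 0.605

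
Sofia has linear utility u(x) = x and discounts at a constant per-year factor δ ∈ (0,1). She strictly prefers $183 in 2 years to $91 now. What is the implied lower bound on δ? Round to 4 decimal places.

The preference means 91 < δ^2·183.
Hence δ^2 > 91/183 = 0.49727, and x ↦ x^(1/2) is increasing on (0,∞).
δ > (91/183)^(1/2) ≈ 0.7052.

δ > 0.7052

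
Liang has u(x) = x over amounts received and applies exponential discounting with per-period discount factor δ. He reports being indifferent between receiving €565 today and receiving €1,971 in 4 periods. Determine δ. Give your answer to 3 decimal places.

δ ≈ 0.732

The payoff in 4 periods is discounted by δ^4, so u(565) = δ^4·u(1971) and δ^4 = u(565)/u(1971).
With u(x) = x: δ^4 = 565/1971 = 0.28666.
Taking the 4th root: δ = 0.28666^(1/4) ≈ 0.732.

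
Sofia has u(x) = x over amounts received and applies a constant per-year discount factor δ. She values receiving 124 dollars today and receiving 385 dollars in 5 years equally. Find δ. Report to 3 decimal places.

δ ≈ 0.797

Equating discounted utilities: u(124) = δ^5·u(385) ⇒ δ^5 = u(124)/u(385).
With u(x) = x: δ^5 = 124/385 = 0.32208.
Taking the 5th root: δ = 0.32208^(1/5) ≈ 0.797.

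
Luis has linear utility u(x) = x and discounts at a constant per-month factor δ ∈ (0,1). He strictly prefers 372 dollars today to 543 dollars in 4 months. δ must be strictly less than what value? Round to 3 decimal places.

δ < 0.910

The preference means 372 > δ^4·543.
Dividing by 543: δ^4 < 0.68508. Both sides are positive, so the 4th root keeps the direction.
δ < (372/543)^(1/4) ≈ 0.910.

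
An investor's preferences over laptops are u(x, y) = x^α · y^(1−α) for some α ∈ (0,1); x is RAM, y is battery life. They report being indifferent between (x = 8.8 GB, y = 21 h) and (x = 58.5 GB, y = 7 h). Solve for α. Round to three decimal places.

Set the two utilities equal: 8.8^α·21^(1−α) = 58.5^α·7^(1−α).
(8.8/58.5)^α = (7/21)^(1−α); take logs: α·ln(8.8/58.5) = (1−α)·ln(7/21), i.e. α·-1.894275 = (1−α)·-1.098612.
So α/(1−α) = (-1.098612)/(-1.894275) = 0.579964, and α = 0.579964/1.579964 ≈ 0.367.

α ≈ 0.367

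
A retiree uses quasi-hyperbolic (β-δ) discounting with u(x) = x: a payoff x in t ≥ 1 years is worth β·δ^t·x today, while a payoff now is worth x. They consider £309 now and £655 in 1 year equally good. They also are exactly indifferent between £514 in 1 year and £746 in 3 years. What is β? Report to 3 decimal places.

β ≈ 0.568

The second indifference involves only future payoffs, so β cancels: β·δ^1·514 = β·δ^3·746, giving δ^2 = 514/746 = 0.68901, so δ = 0.83007.
The first indifference: 309 = β·δ·655, so β = 309/(δ·655) = 309/(0.83007·655) ≈ 0.568.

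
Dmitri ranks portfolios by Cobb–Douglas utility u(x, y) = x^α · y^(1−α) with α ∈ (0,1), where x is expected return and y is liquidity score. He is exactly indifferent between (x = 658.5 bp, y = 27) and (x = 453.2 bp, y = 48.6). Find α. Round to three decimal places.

α ≈ 0.611

The Cobb–Douglas utilities coincide, so 658.5^α·27^(1−α) = 453.2^α·48.6^(1−α).
Rearrange to (658.5/453.2)^α = (48.6/27)^(1−α) and take logs: α·0.373631 = (1−α)·0.587787.
Thus α·(0.961418) = 0.587787, so α = 0.587787/0.961418 ≈ 0.611.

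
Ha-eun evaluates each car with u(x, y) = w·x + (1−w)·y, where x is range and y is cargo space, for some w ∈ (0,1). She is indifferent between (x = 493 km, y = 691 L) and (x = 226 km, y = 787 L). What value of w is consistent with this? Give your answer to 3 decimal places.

w = 0.264

Indifference: w·493 + (1−w)·691 = w·226 + (1−w)·787.
w·(493−226) = (1−w)·(787−691), i.e. w·267 = (1−w)·96.
Hence w = 96/(267+96) = 96/363 = 0.264.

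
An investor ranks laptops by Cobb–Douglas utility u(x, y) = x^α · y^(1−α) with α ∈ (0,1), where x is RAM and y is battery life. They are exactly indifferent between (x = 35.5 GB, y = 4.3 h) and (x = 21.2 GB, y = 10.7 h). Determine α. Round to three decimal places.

Indifference: 35.5^α · 4.3^(1−α) = 21.2^α · 10.7^(1−α).
Taking logs: α·ln 35.5 + (1−α)·ln 4.3 = α·ln 21.2 + (1−α)·ln 10.7, i.e. α·0.515532 = (1−α)·0.911629.
With A = 0.515532 and B = 0.911629: α·A = (1−α)·B, so α = B/(A+B) = 0.911629/1.427161 ≈ 0.639.

α ≈ 0.639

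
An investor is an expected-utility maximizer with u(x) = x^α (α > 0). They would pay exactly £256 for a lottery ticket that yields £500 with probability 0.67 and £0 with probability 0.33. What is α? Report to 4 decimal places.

Since u(0) = 0, the lottery's EU is 0.67·500^α.
Setting u(256) equal to that: 256^α = 0.67·500^α ⇒ (256/500)^α = 0.67.
Take logs: α = ln 0.67 / ln(256/500) ≈ 0.598236.

α ≈ 0.5982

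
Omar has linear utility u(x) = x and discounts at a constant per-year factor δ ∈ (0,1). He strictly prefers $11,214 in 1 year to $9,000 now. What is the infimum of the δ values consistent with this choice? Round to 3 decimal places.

Under u(x) = x this choice says 9000 < δ·11214.
So δ > 9000/11214 = 0.80257.

δ > 0.803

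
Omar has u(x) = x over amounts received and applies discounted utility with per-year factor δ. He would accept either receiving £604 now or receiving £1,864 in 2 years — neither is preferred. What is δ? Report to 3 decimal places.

δ ≈ 0.569

Indifference means u(604) = δ^2 · u(1864), so δ^2 = u(604)/u(1864).
With u(x) = x: δ^2 = 604/1864 = 0.32403.
So δ = 0.32403^(1/2) ≈ 0.569.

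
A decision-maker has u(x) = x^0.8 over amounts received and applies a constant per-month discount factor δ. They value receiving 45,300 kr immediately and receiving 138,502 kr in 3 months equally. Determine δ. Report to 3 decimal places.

δ ≈ 0.742

Indifference means u(45300) = δ^3 · u(138502), so δ^3 = u(45300)/u(138502).
Since u(x) = x^0.8, δ^3 = (45300/138502)^0.8 = 0.32707^0.8 = 0.40899.
Hence δ = (0.40899)^(1/3) = 0.74229.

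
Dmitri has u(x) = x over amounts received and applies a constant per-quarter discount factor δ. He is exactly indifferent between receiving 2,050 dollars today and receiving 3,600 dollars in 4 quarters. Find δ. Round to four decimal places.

Indifference means u(2050) = δ^4 · u(3600), so δ^4 = u(2050)/u(3600).
With u(x) = x: δ^4 = 2050/3600 = 0.56944.
Taking the 4th root: δ = 0.56944^(1/4) ≈ 0.8687.

δ ≈ 0.8687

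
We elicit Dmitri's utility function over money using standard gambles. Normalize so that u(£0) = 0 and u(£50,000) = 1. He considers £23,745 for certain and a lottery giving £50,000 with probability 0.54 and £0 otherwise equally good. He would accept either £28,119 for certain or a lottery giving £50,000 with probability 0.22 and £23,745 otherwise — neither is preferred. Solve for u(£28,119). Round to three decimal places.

0.641

From the first indifference, u(£23,745) = 0.54·u(£50,000) + 0.46·u(£0) = 0.54·1 + 0.46·0 = 0.54.
Then u(£28,119) = 0.22·u(£50,000) + 0.78·u(£23,745) = 0.22·1.00 + 0.78·0.54 = 0.6412.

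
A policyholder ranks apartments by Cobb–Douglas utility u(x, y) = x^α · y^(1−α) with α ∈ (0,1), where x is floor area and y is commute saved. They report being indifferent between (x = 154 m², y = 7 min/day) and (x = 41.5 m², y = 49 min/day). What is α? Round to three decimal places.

α ≈ 0.597

Indifference: 154^α · 7^(1−α) = 41.5^α · 49^(1−α).
(154/41.5)^α = (49/7)^(1−α); take logs: α·ln(154/41.5) = (1−α)·ln(49/7), i.e. α·1.311259 = (1−α)·1.945910.
Thus α·(3.257169) = 1.945910, so α = 1.945910/3.257169 ≈ 0.597.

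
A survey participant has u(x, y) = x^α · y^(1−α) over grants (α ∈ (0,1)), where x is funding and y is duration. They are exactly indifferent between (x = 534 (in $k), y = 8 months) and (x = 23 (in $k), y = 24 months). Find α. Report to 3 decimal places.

α ≈ 0.259

Indifference: 534^α · 8^(1−α) = 23^α · 24^(1−α).
Taking logs: α·ln 534 + (1−α)·ln 8 = α·ln 23 + (1−α)·ln 24, i.e. α·3.144902 = (1−α)·1.098612.
Thus α·(4.243514) = 1.098612, so α = 1.098612/4.243514 ≈ 0.259.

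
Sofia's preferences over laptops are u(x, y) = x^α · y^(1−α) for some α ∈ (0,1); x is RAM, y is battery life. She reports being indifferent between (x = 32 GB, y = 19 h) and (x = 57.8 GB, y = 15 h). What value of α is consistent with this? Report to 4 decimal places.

Indifference: 32^α · 19^(1−α) = 57.8^α · 15^(1−α).
Rearrange to (32/57.8)^α = (15/19)^(1−α) and take logs: α·-0.5912529 = (1−α)·-0.2363888.
So α/(1−α) = (-0.2363888)/(-0.5912529) = 0.3998100, and α = 0.3998100/1.3998100 ≈ 0.2856.

α ≈ 0.2856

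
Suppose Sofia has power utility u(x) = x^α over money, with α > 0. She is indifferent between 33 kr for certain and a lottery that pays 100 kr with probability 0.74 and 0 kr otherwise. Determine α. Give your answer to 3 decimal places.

Since u(0) = 0, the lottery's EU is 0.74·100^α.
Equating: 33^α = 0.74·100^α, i.e. 0.3300^α = 0.74.
α = ln(0.74) / ln(33/100) = -0.301105/-1.108663 ≈ 0.272.

α ≈ 0.272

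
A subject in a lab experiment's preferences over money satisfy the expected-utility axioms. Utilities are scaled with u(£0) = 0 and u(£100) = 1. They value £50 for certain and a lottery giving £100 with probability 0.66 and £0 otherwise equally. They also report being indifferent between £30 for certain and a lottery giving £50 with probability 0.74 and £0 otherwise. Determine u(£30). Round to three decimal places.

First, u(£50) = 0.66·u(£100) + 0.34·u(£0) = 0.66.
Chaining: u(£30) = 0.74·0.66 + 0.26·0.00 = 0.4884.

0.488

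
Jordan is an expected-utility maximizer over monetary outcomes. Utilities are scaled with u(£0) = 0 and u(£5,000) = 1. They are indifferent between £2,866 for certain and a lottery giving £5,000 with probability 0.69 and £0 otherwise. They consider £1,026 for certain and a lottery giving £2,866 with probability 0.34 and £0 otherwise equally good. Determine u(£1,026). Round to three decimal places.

0.235

First, u(£2,866) = 0.69·u(£5,000) + 0.31·u(£0) = 0.69.
Then u(£1,026) = 0.34·u(£2,866) + 0.66·u(£0) = 0.34·0.69 + 0.66·0.00 = 0.2346.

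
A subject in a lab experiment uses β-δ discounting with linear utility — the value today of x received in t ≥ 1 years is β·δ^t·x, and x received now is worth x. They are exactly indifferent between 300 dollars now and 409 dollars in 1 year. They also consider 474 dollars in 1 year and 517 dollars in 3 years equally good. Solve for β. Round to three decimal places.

β ≈ 0.766

Both payoffs in the second observation are in the future, so β drops out: δ^1·474 = δ^3·517 ⇒ δ^2 = 474/517 = 0.91683, so δ = 0.95751.
Now use the now-vs-future pair: 300 = β·δ·409 gives β = 300/(0.95751·409) ≈ 0.766.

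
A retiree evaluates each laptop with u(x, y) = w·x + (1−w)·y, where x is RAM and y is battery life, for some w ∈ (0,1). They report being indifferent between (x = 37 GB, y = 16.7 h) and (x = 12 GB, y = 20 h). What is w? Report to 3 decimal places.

Equating utilities: w·37 + (1−w)·16.7 = w·12 + (1−w)·20.
Collecting terms: w·25 = (1−w)·3.3.
Hence w = 3.3/(25+3.3) = 3.3/28.3 = 0.117.

w = 0.117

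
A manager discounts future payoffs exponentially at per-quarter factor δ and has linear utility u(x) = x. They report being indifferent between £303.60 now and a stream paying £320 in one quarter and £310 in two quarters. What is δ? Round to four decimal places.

Present value of the stream is 320·δ + 310·δ². Indifference gives 320δ + 310δ² = 303.60.
Rearranged: 310δ² + 320δ − 303.60 = 0.
By the quadratic formula (taking the positive root), δ = (−320 + √478864.00) / 620 ≈ 0.6000.

δ ≈ 0.6000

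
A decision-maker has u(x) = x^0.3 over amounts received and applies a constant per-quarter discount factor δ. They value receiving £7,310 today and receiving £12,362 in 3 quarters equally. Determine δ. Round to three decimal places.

Equating discounted utilities: u(7310) = δ^3·u(12362) ⇒ δ^3 = u(7310)/u(12362).
With u(x) = x^0.3: δ^3 = 7310^0.3/12362^0.3 = (7310/12362)^0.3 = 0.85418.
So δ = 0.85418^(1/3) ≈ 0.949.

δ ≈ 0.949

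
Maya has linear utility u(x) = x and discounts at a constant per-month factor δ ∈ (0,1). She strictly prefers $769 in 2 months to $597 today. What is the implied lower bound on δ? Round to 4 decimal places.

δ > 0.8811

The preference means 597 < δ^2·769.
Hence δ^2 > 597/769 = 0.77633, and x ↦ x^(1/2) is increasing on (0,∞).
δ > (597/769)^(1/2) ≈ 0.8811.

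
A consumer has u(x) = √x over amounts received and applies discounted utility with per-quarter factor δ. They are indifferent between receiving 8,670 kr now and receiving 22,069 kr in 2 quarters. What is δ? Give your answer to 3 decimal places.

Equating discounted utilities: u(8670) = δ^2·u(22069) ⇒ δ^2 = u(8670)/u(22069).
With u(x) = √x: δ^2 = √8670/√22069 = √(8670/22069) = 0.62678.
So δ = 0.62678^(1/2) ≈ 0.792.

δ ≈ 0.792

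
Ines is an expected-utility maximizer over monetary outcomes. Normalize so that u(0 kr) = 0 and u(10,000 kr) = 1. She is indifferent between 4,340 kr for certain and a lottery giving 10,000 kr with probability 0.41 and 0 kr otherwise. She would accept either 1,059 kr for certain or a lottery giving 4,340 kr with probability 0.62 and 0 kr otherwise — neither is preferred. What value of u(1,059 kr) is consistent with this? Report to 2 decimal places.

First, u(4,340 kr) = 0.41·u(10,000 kr) + 0.59·u(0 kr) = 0.41.
The second indifference gives u(1,059 kr) = 0.62·u(4,340 kr) + 0.38·u(0 kr) = 0.62·0.41 + 0.38·0.00 = 0.2542.

0.25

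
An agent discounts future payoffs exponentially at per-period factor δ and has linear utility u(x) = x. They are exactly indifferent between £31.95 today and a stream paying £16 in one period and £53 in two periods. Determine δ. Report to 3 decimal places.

Present value of the stream is 16·δ + 53·δ². Indifference gives 16δ + 53δ² = 31.95.
Rearranged: 53δ² + 16δ − 31.95 = 0.
The positive root is δ = [−16 + √(16² + 4·53·31.95)] / (2·53) = (−16 + 83.842)/106 ≈ 0.640.

δ ≈ 0.640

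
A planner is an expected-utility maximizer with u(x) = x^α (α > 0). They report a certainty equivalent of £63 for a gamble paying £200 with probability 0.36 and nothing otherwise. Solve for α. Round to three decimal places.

The lottery's expected utility is 0.36·u(200) + 0.64·u(0) = 0.36·200^α (since u(0) = 0 for α > 0).
Setting u(63) equal to that: 63^α = 0.36·200^α ⇒ (63/200)^α = 0.36.
Take logs: α = ln 0.36 / ln(63/200) ≈ 0.88441.

α ≈ 0.884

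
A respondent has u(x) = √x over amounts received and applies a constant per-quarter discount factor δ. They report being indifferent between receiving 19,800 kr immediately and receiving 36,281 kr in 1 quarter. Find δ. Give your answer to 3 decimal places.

Equating discounted utilities: u(19800) = δ·u(36281) ⇒ δ = u(19800)/u(36281).
With u(x) = √x: δ = √19800/√36281 = √(19800/36281) = 0.73874.

δ ≈ 0.739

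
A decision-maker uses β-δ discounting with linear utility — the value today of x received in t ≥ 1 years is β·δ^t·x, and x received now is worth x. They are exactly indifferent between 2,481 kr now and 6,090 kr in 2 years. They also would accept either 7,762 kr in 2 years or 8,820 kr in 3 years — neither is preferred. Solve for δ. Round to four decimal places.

δ ≈ 0.8800

The second indifference involves only future payoffs, so β cancels: β·δ^2·7762 = β·δ^3·8820, giving δ = 7762/8820 = 0.88005.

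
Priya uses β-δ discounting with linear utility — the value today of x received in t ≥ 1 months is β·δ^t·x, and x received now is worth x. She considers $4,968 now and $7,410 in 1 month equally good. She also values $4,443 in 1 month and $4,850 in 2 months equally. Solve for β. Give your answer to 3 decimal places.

Both payoffs in the second observation are in the future, so β drops out: δ^1·4443 = δ^2·4850 ⇒ δ = 4443/4850 = 0.91608.
The first indifference: 4968 = β·δ·7410, so β = 4968/(δ·7410) = 4968/(0.91608·7410) ≈ 0.732.

β ≈ 0.732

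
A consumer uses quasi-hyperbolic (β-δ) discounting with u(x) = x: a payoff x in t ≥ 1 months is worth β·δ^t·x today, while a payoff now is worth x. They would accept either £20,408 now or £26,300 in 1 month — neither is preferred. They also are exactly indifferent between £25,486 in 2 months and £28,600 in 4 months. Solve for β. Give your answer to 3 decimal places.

β ≈ 0.822

From the later pair, β·δ^2·25486 = β·δ^4·28600; dividing through, δ^2 = 25486/28600 = 0.89112, so δ = 0.94399.
Now use the now-vs-future pair: 20408 = β·δ·26300 gives β = 20408/(0.94399·26300) ≈ 0.822.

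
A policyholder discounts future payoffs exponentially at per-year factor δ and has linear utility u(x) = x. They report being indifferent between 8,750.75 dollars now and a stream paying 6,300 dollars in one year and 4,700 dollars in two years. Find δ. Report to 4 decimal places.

Equating present values: 8750.75 = 6300δ + 4700δ².
That is, 4700δ² + 6300δ − 8750.75 = 0, a quadratic in δ.
The positive root is δ = [−6300 + √(6300² + 4·4700·8750.75)] / (2·4700) = (−6300 + 14290.000)/9400 ≈ 0.8500.

δ ≈ 0.8500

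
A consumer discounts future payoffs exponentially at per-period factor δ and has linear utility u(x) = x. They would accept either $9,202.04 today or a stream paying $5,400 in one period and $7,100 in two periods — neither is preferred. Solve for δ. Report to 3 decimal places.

δ ≈ 0.820

Equating present values: 9202.04 = 5400δ + 7100δ².
So 7100δ² + 5400δ − 9202.04 = 0.
δ = (−5400 + √(5400² + 4·7100·9202.04)) / (2·7100) = (−5400 + √290497936.00) / 14200 ≈ 0.820.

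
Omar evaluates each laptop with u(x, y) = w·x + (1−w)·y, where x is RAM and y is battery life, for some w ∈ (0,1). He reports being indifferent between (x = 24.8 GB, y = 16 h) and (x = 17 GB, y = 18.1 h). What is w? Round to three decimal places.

Indifference: w·24.8 + (1−w)·16 = w·17 + (1−w)·18.1.
w·(24.8−17) = (1−w)·(18.1−16), i.e. w·7.8 = (1−w)·2.1.
Hence w = 2.1/(7.8+2.1) = 2.1/9.9 = 0.212.

w = 0.212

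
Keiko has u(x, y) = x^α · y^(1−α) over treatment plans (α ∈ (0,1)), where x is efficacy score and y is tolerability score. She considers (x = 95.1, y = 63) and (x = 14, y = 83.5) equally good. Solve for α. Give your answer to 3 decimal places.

α ≈ 0.128

Indifference: 95.1^α · 63^(1−α) = 14^α · 83.5^(1−α).
(95.1/14)^α = (83.5/63)^(1−α); take logs: α·ln(95.1/14) = (1−α)·ln(83.5/63), i.e. α·1.915872 = (1−α)·0.281712.
Thus α·(2.197584) = 0.281712, so α = 0.281712/2.197584 ≈ 0.128.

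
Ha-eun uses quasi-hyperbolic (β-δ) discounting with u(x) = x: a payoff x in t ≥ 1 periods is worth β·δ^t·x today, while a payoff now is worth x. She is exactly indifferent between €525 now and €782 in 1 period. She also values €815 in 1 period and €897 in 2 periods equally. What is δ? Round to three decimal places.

From the later pair, β·δ^1·815 = β·δ^2·897; dividing through, δ = 815/897 = 0.90858.

δ ≈ 0.909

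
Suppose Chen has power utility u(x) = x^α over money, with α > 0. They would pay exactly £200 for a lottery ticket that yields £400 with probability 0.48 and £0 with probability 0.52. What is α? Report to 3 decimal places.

α ≈ 1.059

Since u(0) = 0, the lottery's EU is 0.48·400^α.
Indifference: 200^α = 0.48·400^α, so (200/400)^α = 0.48.
Take logs: α = ln 0.48 / ln(200/400) ≈ 1.05889.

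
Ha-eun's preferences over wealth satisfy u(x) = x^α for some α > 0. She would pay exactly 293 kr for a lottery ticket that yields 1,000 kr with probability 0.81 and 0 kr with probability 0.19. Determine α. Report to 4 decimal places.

α ≈ 0.1717

Since u(0) = 0, the lottery's EU is 0.81·1000^α.
Equating: 293^α = 0.81·1000^α, i.e. 0.2930^α = 0.81.
Take logs: α = ln 0.81 / ln(293/1000) ≈ 0.171655.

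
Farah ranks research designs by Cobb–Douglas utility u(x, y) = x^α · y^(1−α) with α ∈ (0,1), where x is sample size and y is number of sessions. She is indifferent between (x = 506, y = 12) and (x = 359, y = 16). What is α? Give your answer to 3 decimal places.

Set the two utilities equal: 506^α·12^(1−α) = 359^α·16^(1−α).
Taking logs: α·ln 506 + (1−α)·ln 12 = α·ln 359 + (1−α)·ln 16, i.e. α·0.343214 = (1−α)·0.287682.
With A = 0.343214 and B = 0.287682: α·A = (1−α)·B, so α = B/(A+B) = 0.287682/0.630896 ≈ 0.456.

α ≈ 0.456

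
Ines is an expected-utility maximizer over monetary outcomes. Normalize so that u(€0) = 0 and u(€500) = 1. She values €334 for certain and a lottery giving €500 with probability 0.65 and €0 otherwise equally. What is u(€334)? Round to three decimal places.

The indifference gives u(€334) = 0.65·u(€500) + 0.35·u(€0) = 0.65·1 + 0.35·0 = 0.65.

0.650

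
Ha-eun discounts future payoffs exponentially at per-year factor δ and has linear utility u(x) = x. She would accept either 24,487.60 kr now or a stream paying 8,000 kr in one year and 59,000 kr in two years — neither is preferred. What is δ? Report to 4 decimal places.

Present value of the stream is 8000·δ + 59000·δ². Indifference gives 8000δ + 59000δ² = 24487.60.
That is, 59000δ² + 8000δ − 24487.60 = 0, a quadratic in δ.
δ = (−8000 + √(8000² + 4·59000·24487.60)) / (2·59000) = (−8000 + √5843073600.00) / 118000 ≈ 0.5800.

δ ≈ 0.5800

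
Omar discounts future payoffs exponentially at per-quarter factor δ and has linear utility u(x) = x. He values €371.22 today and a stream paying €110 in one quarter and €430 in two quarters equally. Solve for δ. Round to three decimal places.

δ ≈ 0.810

Equating present values: 371.22 = 110δ + 430δ².
So 430δ² + 110δ − 371.22 = 0.
The positive root is δ = [−110 + √(110² + 4·430·371.22)] / (2·430) = (−110 + 806.597)/860 ≈ 0.810.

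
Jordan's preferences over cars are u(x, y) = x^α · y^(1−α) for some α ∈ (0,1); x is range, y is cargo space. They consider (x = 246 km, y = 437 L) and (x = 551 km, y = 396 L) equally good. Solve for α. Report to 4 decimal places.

α ≈ 0.1089

The Cobb–Douglas utilities coincide, so 246^α·437^(1−α) = 551^α·396^(1−α).
Rearrange to (246/551)^α = (396/437)^(1−α) and take logs: α·-0.8064033 = (1−α)·-0.0985190.
Thus α·(-0.9049223) = -0.0985190, so α = -0.0985190/-0.9049223 ≈ 0.1089.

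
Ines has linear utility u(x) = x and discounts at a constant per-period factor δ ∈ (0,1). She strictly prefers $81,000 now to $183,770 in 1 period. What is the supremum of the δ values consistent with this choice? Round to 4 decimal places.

δ < 0.4408

Under u(x) = x this choice says 81000 > δ·183770.
So δ < 81000/183770 = 0.44077.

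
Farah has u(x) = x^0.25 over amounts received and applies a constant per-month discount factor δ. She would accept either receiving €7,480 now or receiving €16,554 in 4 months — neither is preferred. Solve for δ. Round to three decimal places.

δ ≈ 0.952

Equating discounted utilities: u(7480) = δ^4·u(16554) ⇒ δ^4 = u(7480)/u(16554).
With u(x) = x^0.25: δ^4 = 7480^0.25/16554^0.25 = (7480/16554)^0.25 = 0.81988.
So δ = 0.81988^(1/4) ≈ 0.952.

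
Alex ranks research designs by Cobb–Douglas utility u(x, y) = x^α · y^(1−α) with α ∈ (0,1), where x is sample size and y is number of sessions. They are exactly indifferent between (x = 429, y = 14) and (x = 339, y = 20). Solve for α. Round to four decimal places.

α ≈ 0.6024

Set the two utilities equal: 429^α·14^(1−α) = 339^α·20^(1−α).
(429/339)^α = (20/14)^(1−α); take logs: α·ln(429/339) = (1−α)·ln(20/14), i.e. α·0.2354568 = (1−α)·0.3566749.
With A = 0.2354568 and B = 0.3566749: α·A = (1−α)·B, so α = B/(A+B) = 0.3566749/0.5921317 ≈ 0.6024.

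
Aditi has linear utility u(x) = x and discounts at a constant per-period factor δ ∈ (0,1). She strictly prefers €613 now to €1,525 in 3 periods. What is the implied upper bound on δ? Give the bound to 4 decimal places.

δ < 0.7380

The preference means 613 > δ^3·1525.
So δ^3 < 613/1525 = 0.40197; taking the cube root of both positive sides preserves the inequality.
δ < (613/1525)^(1/3) ≈ 0.7380.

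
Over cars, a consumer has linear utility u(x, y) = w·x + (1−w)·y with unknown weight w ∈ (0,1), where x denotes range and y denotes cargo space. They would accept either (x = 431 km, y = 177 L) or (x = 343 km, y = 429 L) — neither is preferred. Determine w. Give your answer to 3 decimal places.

w = 0.741

Indifference: w·431 + (1−w)·177 = w·343 + (1−w)·429.
Rearranging, 88·w − 252·(1−w) = 0.
So w/(1−w) = 252/88 = 2.8636, giving w = 252/(88+252) = 0.741.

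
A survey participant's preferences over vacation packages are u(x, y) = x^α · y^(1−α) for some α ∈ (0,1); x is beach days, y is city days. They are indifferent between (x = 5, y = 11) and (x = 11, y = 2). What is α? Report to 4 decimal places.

α ≈ 0.6838

Indifference: 5^α · 11^(1−α) = 11^α · 2^(1−α).
(5/11)^α = (2/11)^(1−α); take logs: α·ln(5/11) = (1−α)·ln(2/11), i.e. α·-0.7884574 = (1−α)·-1.7047481.
So α/(1−α) = (-1.7047481)/(-0.7884574) = 2.1621309, and α = 2.1621309/3.1621309 ≈ 0.6838.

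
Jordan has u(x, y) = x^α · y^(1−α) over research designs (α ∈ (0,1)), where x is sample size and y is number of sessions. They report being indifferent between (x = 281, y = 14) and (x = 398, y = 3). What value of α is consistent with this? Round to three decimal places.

Indifference: 281^α · 14^(1−α) = 398^α · 3^(1−α).
Taking logs: α·ln 281 + (1−α)·ln 14 = α·ln 398 + (1−α)·ln 3, i.e. α·-0.348097 = (1−α)·-1.540445.
With A = -0.348097 and B = -1.540445: α·A = (1−α)·B, so α = B/(A+B) = -1.540445/-1.888542 ≈ 0.816.

α ≈ 0.816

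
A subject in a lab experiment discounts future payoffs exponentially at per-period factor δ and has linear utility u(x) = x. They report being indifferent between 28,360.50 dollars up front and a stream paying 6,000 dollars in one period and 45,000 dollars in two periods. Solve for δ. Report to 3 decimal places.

The stream is worth 6000δ + 45000δ² today, so 6000δ + 45000δ² = 28360.50.
Rearranged: 45000δ² + 6000δ − 28360.50 = 0.
δ = (−6000 + √(6000² + 4·45000·28360.50)) / (2·45000) = (−6000 + √5140890000.00) / 90000 ≈ 0.730.

δ ≈ 0.730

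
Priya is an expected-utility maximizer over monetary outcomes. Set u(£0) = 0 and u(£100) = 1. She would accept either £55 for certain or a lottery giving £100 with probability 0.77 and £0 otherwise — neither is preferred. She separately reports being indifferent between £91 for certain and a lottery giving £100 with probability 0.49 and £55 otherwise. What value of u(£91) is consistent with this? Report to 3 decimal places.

First, u(£55) = 0.77·u(£100) + 0.23·u(£0) = 0.77.
The second indifference gives u(£91) = 0.49·u(£100) + 0.51·u(£55) = 0.49·1.00 + 0.51·0.77 = 0.8827.

0.883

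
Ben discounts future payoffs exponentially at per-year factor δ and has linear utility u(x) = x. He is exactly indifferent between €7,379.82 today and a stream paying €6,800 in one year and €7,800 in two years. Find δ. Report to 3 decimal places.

δ ≈ 0.630

Equating present values: 7379.82 = 6800δ + 7800δ².
Rearranged: 7800δ² + 6800δ − 7379.82 = 0.
δ = (−6800 + √(6800² + 4·7800·7379.82)) / (2·7800) = (−6800 + √276490384.00) / 15600 ≈ 0.630.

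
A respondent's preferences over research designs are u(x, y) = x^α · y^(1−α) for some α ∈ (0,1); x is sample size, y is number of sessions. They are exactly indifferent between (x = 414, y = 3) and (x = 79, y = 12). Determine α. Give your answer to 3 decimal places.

α ≈ 0.456

Indifference: 414^α · 3^(1−α) = 79^α · 12^(1−α).
Taking logs: α·ln 414 + (1−α)·ln 3 = α·ln 79 + (1−α)·ln 12, i.e. α·1.656418 = (1−α)·1.386294.
So α/(1−α) = (1.386294)/(1.656418) = 0.836923, and α = 0.836923/1.836923 ≈ 0.456.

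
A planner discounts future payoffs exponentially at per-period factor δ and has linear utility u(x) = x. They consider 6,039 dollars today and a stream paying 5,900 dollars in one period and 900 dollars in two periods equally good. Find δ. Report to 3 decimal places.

δ ≈ 0.900

Equating present values: 6039 = 5900δ + 900δ².
That is, 900δ² + 5900δ − 6039 = 0, a quadratic in δ.
By the quadratic formula (taking the positive root), δ = (−5900 + √56550400.00) / 1800 ≈ 0.900.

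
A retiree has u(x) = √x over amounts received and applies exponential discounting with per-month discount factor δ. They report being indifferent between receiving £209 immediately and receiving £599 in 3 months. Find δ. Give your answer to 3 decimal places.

δ ≈ 0.839

Indifference means u(209) = δ^3 · u(599), so δ^3 = u(209)/u(599).
Since u(x) = √x, δ^3 = √(209/599) = 0.59069.
Hence δ = (0.59069)^(1/3) = 0.83905.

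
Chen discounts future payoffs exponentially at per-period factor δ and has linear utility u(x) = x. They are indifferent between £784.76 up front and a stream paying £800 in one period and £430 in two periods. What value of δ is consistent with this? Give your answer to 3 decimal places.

Equating present values: 784.76 = 800δ + 430δ².
Rearranged: 430δ² + 800δ − 784.76 = 0.
The positive root is δ = [−800 + √(800² + 4·430·784.76)] / (2·430) = (−800 + 1410.598)/860 ≈ 0.710.

δ ≈ 0.710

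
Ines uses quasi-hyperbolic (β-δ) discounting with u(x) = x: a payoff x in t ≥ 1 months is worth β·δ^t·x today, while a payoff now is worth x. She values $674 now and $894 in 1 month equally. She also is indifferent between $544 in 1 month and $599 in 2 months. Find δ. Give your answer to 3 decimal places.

δ ≈ 0.908

The second indifference involves only future payoffs, so β cancels: β·δ^1·544 = β·δ^2·599, giving δ = 544/599 = 0.90818.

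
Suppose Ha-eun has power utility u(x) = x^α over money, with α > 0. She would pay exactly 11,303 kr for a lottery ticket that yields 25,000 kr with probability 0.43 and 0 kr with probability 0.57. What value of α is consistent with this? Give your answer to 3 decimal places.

α ≈ 1.063

Since u(0) = 0, the lottery's EU is 0.43·25000^α.
Setting u(11303) equal to that: 11303^α = 0.43·25000^α ⇒ (11303/25000)^α = 0.43.
Take logs: α = ln 0.43 / ln(11303/25000) ≈ 1.06319.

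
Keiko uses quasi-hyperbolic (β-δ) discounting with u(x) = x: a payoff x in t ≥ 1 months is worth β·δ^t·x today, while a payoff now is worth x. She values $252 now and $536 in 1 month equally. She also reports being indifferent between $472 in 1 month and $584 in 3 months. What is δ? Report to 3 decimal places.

Both payoffs in the second observation are in the future, so β drops out: δ^1·472 = δ^3·584 ⇒ δ^2 = 472/584 = 0.80822, so δ = 0.89901.

δ ≈ 0.899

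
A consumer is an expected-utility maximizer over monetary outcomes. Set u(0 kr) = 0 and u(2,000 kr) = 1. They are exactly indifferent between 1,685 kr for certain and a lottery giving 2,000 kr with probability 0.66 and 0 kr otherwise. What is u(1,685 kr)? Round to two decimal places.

0.66

The indifference gives u(1,685 kr) = 0.66·u(2,000 kr) + 0.34·u(0 kr) = 0.66·1 + 0.34·0 = 0.66.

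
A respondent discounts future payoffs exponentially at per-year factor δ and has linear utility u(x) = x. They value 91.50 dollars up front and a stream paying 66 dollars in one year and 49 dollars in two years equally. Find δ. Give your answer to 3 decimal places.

Equating present values: 91.50 = 66δ + 49δ².
That is, 49δ² + 66δ − 91.50 = 0, a quadratic in δ.
The positive root is δ = [−66 + √(66² + 4·49·91.50)] / (2·49) = (−66 + 149.298)/98 ≈ 0.850.

δ ≈ 0.850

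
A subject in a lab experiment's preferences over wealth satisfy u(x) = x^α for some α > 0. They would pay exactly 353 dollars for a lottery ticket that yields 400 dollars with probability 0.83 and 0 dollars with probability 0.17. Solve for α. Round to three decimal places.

α ≈ 1.491

EU(lottery) = 0.83·400^α + 0.17·0 = 0.83·400^α.
Equating: 353^α = 0.83·400^α, i.e. 0.8825^α = 0.83.
Taking logs: α·ln(353/400) = ln(0.83), so α = -0.186330 / -0.124996 ≈ 1.491.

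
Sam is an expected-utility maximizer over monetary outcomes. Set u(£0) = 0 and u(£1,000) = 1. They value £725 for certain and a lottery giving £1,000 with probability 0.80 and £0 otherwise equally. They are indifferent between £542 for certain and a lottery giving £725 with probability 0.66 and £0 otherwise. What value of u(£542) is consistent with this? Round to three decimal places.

0.528

From the first indifference, u(£725) = 0.80·u(£1,000) + 0.20·u(£0) = 0.80·1 + 0.20·0 = 0.80.
Chaining: u(£542) = 0.66·0.80 + 0.34·0.00 = 0.5280.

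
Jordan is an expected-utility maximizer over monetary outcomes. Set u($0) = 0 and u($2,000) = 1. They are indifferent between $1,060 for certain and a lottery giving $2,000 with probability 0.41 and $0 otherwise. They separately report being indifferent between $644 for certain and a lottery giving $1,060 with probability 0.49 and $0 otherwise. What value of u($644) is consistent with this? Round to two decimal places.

The first gamble pins u($1,060): it must equal 0.41·1 + 0.59·0 = 0.41.
The second indifference gives u($644) = 0.49·u($1,060) + 0.51·u($0) = 0.49·0.41 + 0.51·0.00 = 0.2009.

0.20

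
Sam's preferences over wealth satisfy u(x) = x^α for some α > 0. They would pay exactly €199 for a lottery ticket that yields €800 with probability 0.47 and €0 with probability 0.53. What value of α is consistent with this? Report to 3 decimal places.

α ≈ 0.543

Since u(0) = 0, the lottery's EU is 0.47·800^α.
Equating: 199^α = 0.47·800^α, i.e. 0.2487^α = 0.47.
Taking logs: α·ln(199/800) = ln(0.47), so α = -0.755023 / -1.391307 ≈ 0.543.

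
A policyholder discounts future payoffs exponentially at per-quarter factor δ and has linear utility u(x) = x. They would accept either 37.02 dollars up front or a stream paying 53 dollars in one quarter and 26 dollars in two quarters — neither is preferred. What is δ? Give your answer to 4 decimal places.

δ ≈ 0.5501

The stream is worth 53δ + 26δ² today, so 53δ + 26δ² = 37.02.
Rearranged: 26δ² + 53δ − 37.02 = 0.
The positive root is δ = [−53 + √(53² + 4·26·37.02)] / (2·26) = (−53 + 81.603)/52 ≈ 0.5501.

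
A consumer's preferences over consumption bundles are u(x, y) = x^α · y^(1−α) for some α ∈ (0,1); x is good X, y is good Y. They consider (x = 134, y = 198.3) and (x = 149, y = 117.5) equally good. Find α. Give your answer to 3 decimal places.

α ≈ 0.831

Indifference: 134^α · 198.3^(1−α) = 149^α · 117.5^(1−α).
Taking logs: α·ln 134 + (1−α)·ln 198.3 = α·ln 149 + (1−α)·ln 117.5, i.e. α·-0.106107 = (1−α)·-0.523343.
So α/(1−α) = (-0.523343)/(-0.106107) = 4.932219, and α = 4.932219/5.932219 ≈ 0.831.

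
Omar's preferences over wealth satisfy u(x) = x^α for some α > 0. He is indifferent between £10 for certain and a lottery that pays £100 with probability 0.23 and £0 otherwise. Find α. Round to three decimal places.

α ≈ 0.638

Since u(0) = 0, the lottery's EU is 0.23·100^α.
Setting u(10) equal to that: 10^α = 0.23·100^α ⇒ (10/100)^α = 0.23.
Taking logs: α·ln(10/100) = ln(0.23), so α = -1.469676 / -2.302585 ≈ 0.638.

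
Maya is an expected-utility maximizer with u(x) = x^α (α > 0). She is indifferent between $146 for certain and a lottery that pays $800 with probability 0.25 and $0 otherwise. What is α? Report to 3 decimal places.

α ≈ 0.815

EU(lottery) = 0.25·800^α + 0.75·0 = 0.25·800^α.
Indifference: 146^α = 0.25·800^α, so (146/800)^α = 0.25.
α = ln(0.25) / ln(146/800) = -1.386294/-1.701005 ≈ 0.815.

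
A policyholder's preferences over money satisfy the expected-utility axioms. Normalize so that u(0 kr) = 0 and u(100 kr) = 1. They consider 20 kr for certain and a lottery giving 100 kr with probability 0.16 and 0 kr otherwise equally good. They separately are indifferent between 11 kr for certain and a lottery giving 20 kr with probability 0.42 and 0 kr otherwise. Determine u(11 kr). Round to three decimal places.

0.067

The first gamble pins u(20 kr): it must equal 0.16·1 + 0.84·0 = 0.16.
Then u(11 kr) = 0.42·u(20 kr) + 0.58·u(0 kr) = 0.42·0.16 + 0.58·0.00 = 0.0672.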